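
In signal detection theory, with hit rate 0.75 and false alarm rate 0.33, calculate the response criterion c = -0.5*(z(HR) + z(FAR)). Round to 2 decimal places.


c = -0.5 * (z(HR) + z(FAR))
z(0.75) = 0.6745
z(0.33) = -0.4399
c = -0.5 * (0.6745 + -0.4399)
= -0.5 * 0.2346
= -0.12


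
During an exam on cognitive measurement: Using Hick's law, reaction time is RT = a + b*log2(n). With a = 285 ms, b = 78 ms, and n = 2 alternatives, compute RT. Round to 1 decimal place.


RT = 285 + 78 * log2(2)
log2(2) = 1.0
RT = 285 + 78 * 1.0
= 285 + 78.0
= 363.0 ms


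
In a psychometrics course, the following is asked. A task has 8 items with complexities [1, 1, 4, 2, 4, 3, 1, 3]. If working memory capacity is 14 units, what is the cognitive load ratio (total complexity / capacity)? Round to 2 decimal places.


Total complexity = 1 + 1 + 4 + 2 + 4 + 3 + 1 + 3 = 19
Load = total / capacity = 19 / 14
= 1.36


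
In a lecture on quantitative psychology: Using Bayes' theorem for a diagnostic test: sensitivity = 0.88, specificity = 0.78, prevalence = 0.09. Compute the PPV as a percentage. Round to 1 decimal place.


PPV = (sens * prev) / (sens * prev + (1-spec) * (1-prev))
Numerator = 0.88 * 0.09 = 0.0792
P(positive and no disease) = (1 - spec) * (1 - prev) = (1 - 0.78) * (1 - 0.09) = 0.2002
Denominator = 0.0792 + 0.2002 = 0.2794
PPV = 0.0792 / 0.2794 = 0.283465
As percentage = 28.3


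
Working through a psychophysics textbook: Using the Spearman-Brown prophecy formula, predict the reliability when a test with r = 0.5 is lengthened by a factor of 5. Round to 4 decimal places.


r_new = n*r / (1 + (n-1)*r)
Numerator = 5 * 0.5 = 2.5
Denominator = 1 + 4 * 0.5 = 3.0
r_new = 2.5 / 3.0
= 0.8333


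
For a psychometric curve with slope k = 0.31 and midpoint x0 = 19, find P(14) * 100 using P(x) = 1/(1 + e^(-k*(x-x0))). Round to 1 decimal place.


P(x) = 1/(1 + e^(-0.31*(14 - 19)))
Exponent = -0.31 * -5 = 1.55
e^(1.55) = 4.71147
P = 1/(1 + 4.71147) = 0.175086
Percentage = 17.5


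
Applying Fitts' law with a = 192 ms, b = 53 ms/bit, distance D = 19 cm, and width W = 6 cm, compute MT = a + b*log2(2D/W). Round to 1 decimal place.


MT = 192 + 53 * log2(2*19/6)
2D/W = 6.333333
log2(6.333333) = 2.663
MT = 192 + 53 * 2.663
= 333.1 ms


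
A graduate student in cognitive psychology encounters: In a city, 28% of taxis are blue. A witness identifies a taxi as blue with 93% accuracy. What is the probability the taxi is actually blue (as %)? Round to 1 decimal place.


P(blue | says blue) = P(says blue | blue)*P(blue) / [P(says blue | blue)*P(blue) + P(says blue | not blue)*P(not blue)]
Numerator = 0.93 * 0.28 = 0.2604
False identification = 0.07 * 0.72 = 0.0504
P = 0.2604 / (0.2604 + 0.0504)
= 0.2604 / 0.3108
As percentage = 83.8


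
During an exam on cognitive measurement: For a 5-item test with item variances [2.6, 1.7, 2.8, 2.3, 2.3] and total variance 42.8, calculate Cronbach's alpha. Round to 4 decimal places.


alpha = (k/(k-1)) * (1 - sum(s_i^2)/s_total^2)
sum(item variances) = 11.7
k/(k-1) = 5/4 = 1.25
1 - 11.7/42.8 = 1 - 0.273364 = 0.726636
alpha = 1.25 * 0.726636
= 0.9083


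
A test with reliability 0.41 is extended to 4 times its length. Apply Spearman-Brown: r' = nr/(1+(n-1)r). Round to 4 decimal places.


r_new = n*r / (1 + (n-1)*r)
Numerator = 4 * 0.41 = 1.64
Denominator = 1 + 3 * 0.41 = 2.23
r_new = 1.64 / 2.23
= 0.7354


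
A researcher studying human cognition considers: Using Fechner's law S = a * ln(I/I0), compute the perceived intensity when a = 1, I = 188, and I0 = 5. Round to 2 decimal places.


S = 1 * ln(188/5)
I/I0 = 37.6
ln(37.6) = 3.627
S = 1 * 3.627
= 3.63


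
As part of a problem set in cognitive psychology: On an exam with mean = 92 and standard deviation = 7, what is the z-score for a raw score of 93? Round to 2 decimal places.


z = (X - mu) / sigma
= (93 - 92) / 7
= 1 / 7
= 0.14


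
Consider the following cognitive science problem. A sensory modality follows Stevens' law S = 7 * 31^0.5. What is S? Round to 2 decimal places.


S = 7 * 31^0.5
31^0.5 = 5.5678
S = 7 * 5.5678
= 38.97


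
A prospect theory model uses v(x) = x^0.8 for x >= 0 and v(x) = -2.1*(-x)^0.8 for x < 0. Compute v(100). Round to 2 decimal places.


Since x = 100 >= 0, use v(x) = x^0.8
100^0.8 = 39.8107
v(100) = 39.81


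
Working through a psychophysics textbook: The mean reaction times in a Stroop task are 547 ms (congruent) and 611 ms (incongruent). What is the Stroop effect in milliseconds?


Stroop effect = RT(incongruent) - RT(congruent)
= 611 - 547
= 64 ms


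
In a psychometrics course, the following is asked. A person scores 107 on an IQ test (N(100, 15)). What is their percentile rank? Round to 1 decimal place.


z = (IQ - mean) / SD
z = (107 - 100) / 15 = 0.4667
Percentile = Phi(0.4667) * 100
Phi(0.4667) = 0.679643
= 68.0


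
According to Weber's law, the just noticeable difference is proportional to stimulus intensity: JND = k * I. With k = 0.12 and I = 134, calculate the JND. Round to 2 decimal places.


JND = k * I
JND = 0.12 * 134
= 16.08


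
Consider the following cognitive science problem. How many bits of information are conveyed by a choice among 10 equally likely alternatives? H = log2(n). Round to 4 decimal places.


H = log2(n)
H = log2(10)
= 3.3219


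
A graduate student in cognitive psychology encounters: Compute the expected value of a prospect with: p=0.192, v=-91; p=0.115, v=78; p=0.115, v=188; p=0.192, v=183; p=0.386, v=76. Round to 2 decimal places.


EU = sum(p_i * v_i)
0.192 * -91 = -17.472
0.115 * 78 = 8.97
0.115 * 188 = 21.62
0.192 * 183 = 35.136
0.386 * 76 = 29.336
EU = -17.472 + 8.97 + 21.62 + 35.136 + 29.336
= 77.59


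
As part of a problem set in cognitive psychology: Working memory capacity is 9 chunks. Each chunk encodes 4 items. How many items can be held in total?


Total items = chunks * items_per_chunk
= 9 * 4
= 36


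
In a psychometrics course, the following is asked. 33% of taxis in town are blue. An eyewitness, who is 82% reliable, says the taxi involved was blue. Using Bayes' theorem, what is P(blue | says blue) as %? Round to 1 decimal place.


P(blue | says blue) = P(says blue | blue)*P(blue) / [P(says blue | blue)*P(blue) + P(says blue | not blue)*P(not blue)]
Numerator = 0.82 * 0.33 = 0.2706
False identification = 0.18 * 0.67 = 0.1206
P = 0.2706 / (0.2706 + 0.1206)
= 0.2706 / 0.3912
As percentage = 69.2


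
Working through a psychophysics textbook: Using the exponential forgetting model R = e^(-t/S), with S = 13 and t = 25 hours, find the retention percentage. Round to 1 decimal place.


R = e^(-t/S)
-t/S = -25/13 = -1.923077
R = e^(-1.923077) = 0.146157
Percentage = 0.146157 * 100
= 14.6


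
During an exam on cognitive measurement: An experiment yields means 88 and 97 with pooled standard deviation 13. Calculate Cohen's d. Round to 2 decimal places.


Cohen's d = (M1 - M2) / S_pooled
= (88 - 97) / 13
= -9 / 13
= -0.69


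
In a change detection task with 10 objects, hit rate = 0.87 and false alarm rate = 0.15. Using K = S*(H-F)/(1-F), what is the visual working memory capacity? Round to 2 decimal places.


K = S * (H - F) / (1 - F)
H - F = 0.72
1 - F = 0.85
K = 10 * 0.72 / 0.85
= 8.47


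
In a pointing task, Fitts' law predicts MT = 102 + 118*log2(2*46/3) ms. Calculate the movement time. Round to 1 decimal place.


MT = 102 + 118 * log2(2*46/3)
2D/W = 30.666667
log2(30.666667) = 4.9386
MT = 102 + 118 * 4.9386
= 684.8 ms


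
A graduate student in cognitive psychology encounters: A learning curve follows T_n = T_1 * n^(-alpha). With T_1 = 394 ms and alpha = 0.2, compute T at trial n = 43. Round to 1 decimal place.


T_n = 394 * 43^(-0.2)
43^(-0.2) = 0.47131
T_n = 394 * 0.47131
= 185.7 ms


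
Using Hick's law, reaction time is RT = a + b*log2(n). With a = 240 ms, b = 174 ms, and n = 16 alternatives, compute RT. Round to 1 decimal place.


RT = 240 + 174 * log2(16)
log2(16) = 4.0
RT = 240 + 174 * 4.0
= 240 + 696.0
= 936.0 ms


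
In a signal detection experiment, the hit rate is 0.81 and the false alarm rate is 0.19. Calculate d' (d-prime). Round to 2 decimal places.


d' = z(HR) - z(FAR)
z(0.81) = 0.8779
z(0.19) = -0.8779
d' = 0.8779 - -0.8779
= 1.76


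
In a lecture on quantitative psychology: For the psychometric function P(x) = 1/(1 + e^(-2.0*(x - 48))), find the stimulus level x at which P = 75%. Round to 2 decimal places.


At P = 0.75: 0.75 = 1/(1 + e^(-k*(x-x0)))
Solving: e^(-k*(x-x0)) = 1/3
x = x0 + ln(3)/k
ln(3) = 1.0986
x = 48 + 1.0986/2.0
= 48 + 0.5493
= 48.55


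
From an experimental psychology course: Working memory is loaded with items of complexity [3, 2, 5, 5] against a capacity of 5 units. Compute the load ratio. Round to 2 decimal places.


Total complexity = 3 + 2 + 5 + 5 = 15
Load = total / capacity = 15 / 5
= 3.00


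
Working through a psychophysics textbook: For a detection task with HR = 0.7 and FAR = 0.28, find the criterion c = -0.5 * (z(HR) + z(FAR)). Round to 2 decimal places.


c = -0.5 * (z(HR) + z(FAR))
z(0.7) = 0.5244
z(0.28) = -0.5828
c = -0.5 * (0.5244 + -0.5828)
= -0.5 * -0.0584
= 0.03


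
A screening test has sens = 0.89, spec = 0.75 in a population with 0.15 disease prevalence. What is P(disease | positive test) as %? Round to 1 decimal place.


PPV = (sens * prev) / (sens * prev + (1-spec) * (1-prev))
Numerator = 0.89 * 0.15 = 0.1335
P(positive and no disease) = (1 - spec) * (1 - prev) = (1 - 0.75) * (1 - 0.15) = 0.2125
Denominator = 0.1335 + 0.2125 = 0.346
PPV = 0.1335 / 0.346 = 0.385838
As percentage = 38.6


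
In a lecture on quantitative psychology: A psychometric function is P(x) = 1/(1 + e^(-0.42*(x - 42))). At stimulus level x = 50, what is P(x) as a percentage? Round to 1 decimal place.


P(x) = 1/(1 + e^(-0.42*(50 - 42)))
Exponent = -0.42 * 8 = -3.36
e^(-3.36) = 0.034735
P = 1/(1 + 0.034735) = 0.966431
Percentage = 96.6


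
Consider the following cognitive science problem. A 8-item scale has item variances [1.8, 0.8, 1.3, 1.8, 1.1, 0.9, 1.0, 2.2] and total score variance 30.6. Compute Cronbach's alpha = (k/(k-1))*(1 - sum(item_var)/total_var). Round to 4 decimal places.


alpha = (k/(k-1)) * (1 - sum(s_i^2)/s_total^2)
sum(item variances) = 10.9
k/(k-1) = 8/7 = 1.142857
1 - 10.9/30.6 = 1 - 0.356209 = 0.643791
alpha = 1.142857 * 0.643791
= 0.7358


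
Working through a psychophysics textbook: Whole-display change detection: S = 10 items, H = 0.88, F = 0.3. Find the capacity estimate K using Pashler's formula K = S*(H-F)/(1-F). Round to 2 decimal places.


K = S * (H - F) / (1 - F)
H - F = 0.58
1 - F = 0.7
K = 10 * 0.58 / 0.7
= 8.29


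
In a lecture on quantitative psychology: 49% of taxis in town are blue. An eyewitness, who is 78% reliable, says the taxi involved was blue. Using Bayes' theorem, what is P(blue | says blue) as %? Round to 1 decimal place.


P(blue | says blue) = P(says blue | blue)*P(blue) / [P(says blue | blue)*P(blue) + P(says blue | not blue)*P(not blue)]
Numerator = 0.78 * 0.49 = 0.3822
False identification = 0.22 * 0.51 = 0.1122
P = 0.3822 / (0.3822 + 0.1122)
= 0.3822 / 0.4944
As percentage = 77.3


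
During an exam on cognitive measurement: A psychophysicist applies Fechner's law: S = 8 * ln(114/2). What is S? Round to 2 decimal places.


S = 8 * ln(114/2)
I/I0 = 57.0
ln(57.0) = 4.0431
S = 8 * 4.0431
= 32.34


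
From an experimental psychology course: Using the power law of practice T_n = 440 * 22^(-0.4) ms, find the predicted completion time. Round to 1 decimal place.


T_n = 440 * 22^(-0.4)
22^(-0.4) = 0.290423
T_n = 440 * 0.290423
= 127.8 ms


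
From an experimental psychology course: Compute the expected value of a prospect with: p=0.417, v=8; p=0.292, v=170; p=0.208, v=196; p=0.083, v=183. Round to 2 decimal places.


EU = sum(p_i * v_i)
0.417 * 8 = 3.336
0.292 * 170 = 49.64
0.208 * 196 = 40.768
0.083 * 183 = 15.189
EU = 3.336 + 49.64 + 40.768 + 15.189
= 108.93


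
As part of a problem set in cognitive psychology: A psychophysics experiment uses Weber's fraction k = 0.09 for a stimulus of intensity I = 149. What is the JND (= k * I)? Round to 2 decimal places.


JND = k * I
JND = 0.09 * 149
= 13.41


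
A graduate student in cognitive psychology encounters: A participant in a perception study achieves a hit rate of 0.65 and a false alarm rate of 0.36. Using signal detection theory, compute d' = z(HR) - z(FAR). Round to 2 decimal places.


d' = z(HR) - z(FAR)
z(0.65) = 0.3853
z(0.36) = -0.3585
d' = 0.3853 - -0.3585
= 0.74


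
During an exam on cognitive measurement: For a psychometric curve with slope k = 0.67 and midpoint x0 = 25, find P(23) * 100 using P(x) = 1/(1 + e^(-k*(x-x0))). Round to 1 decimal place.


P(x) = 1/(1 + e^(-0.67*(23 - 25)))
Exponent = -0.67 * -2 = 1.34
e^(1.34) = 3.819044
P = 1/(1 + 3.819044) = 0.20751
Percentage = 20.8


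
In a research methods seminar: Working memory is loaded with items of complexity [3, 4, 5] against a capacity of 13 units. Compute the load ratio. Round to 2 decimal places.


Total complexity = 3 + 4 + 5 = 12
Load = total / capacity = 12 / 13
= 0.92


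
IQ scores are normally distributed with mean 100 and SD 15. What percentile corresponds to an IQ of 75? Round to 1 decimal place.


z = (IQ - mean) / SD
z = (75 - 100) / 15 = -1.6667
Percentile = Phi(-1.6667) * 100
Phi(-1.6667) = 0.047787
= 4.8


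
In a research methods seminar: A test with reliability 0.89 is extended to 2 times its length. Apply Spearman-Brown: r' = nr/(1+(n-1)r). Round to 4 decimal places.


r_new = n*r / (1 + (n-1)*r)
Numerator = 2 * 0.89 = 1.78
Denominator = 1 + 1 * 0.89 = 1.89
r_new = 1.78 / 1.89
= 0.9418


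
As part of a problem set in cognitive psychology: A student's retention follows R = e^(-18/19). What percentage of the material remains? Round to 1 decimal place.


R = e^(-t/S)
-t/S = -18/19 = -0.947368
R = e^(-0.947368) = 0.38776
Percentage = 0.38776 * 100
= 38.8


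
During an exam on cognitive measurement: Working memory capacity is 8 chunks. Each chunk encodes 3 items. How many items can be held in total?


Total items = chunks * items_per_chunk
= 8 * 3
= 24


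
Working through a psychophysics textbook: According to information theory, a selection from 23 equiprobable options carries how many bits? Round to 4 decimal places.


H = log2(n)
H = log2(23)
= 4.5236


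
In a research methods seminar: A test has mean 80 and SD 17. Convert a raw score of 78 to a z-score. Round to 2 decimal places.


z = (X - mu) / sigma
= (78 - 80) / 17
= -2 / 17
= -0.12


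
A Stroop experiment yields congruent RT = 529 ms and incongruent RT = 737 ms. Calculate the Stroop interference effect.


Stroop effect = RT(incongruent) - RT(congruent)
= 737 - 529
= 208 ms


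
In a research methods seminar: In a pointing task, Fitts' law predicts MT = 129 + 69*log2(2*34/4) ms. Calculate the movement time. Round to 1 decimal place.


MT = 129 + 69 * log2(2*34/4)
2D/W = 17.0
log2(17.0) = 4.0875
MT = 129 + 69 * 4.0875
= 411.0 ms


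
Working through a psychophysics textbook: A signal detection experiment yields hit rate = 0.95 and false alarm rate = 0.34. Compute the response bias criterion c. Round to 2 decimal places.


c = -0.5 * (z(HR) + z(FAR))
z(0.95) = 1.6449
z(0.34) = -0.4125
c = -0.5 * (1.6449 + -0.4125)
= -0.5 * 1.2324
= -0.62


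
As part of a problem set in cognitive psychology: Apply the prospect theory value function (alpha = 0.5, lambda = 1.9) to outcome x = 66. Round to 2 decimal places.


Since x = 66 >= 0, use v(x) = x^0.5
66^0.5 = 8.124
v(66) = 8.12


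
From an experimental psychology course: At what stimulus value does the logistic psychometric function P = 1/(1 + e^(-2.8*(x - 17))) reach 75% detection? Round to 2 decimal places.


At P = 0.75: 0.75 = 1/(1 + e^(-k*(x-x0)))
Solving: e^(-k*(x-x0)) = 1/3
x = x0 + ln(3)/k
ln(3) = 1.0986
x = 17 + 1.0986/2.8
= 17 + 0.3924
= 17.39


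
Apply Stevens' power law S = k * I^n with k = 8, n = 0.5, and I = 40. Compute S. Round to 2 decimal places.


S = 8 * 40^0.5
40^0.5 = 6.3246
S = 8 * 6.3246
= 50.60


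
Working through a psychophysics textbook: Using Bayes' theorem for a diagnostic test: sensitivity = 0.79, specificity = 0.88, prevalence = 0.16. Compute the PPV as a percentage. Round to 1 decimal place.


PPV = (sens * prev) / (sens * prev + (1-spec) * (1-prev))
Numerator = 0.79 * 0.16 = 0.1264
P(positive and no disease) = (1 - spec) * (1 - prev) = (1 - 0.88) * (1 - 0.16) = 0.1008
Denominator = 0.1264 + 0.1008 = 0.2272
PPV = 0.1264 / 0.2272 = 0.556338
As percentage = 55.6


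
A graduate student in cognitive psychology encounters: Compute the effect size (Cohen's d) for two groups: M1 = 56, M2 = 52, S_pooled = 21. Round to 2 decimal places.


Cohen's d = (M1 - M2) / S_pooled
= (56 - 52) / 21
= 4 / 21
= 0.19


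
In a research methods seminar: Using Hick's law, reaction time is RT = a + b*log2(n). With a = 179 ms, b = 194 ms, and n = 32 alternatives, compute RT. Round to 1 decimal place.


RT = 179 + 194 * log2(32)
log2(32) = 5.0
RT = 179 + 194 * 5.0
= 179 + 970.0
= 1149.0 ms


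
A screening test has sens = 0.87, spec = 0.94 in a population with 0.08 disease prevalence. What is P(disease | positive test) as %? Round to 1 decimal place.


PPV = (sens * prev) / (sens * prev + (1-spec) * (1-prev))
Numerator = 0.87 * 0.08 = 0.0696
P(positive and no disease) = (1 - spec) * (1 - prev) = (1 - 0.94) * (1 - 0.08) = 0.0552
Denominator = 0.0696 + 0.0552 = 0.1248
PPV = 0.0696 / 0.1248 = 0.557692
As percentage = 55.8


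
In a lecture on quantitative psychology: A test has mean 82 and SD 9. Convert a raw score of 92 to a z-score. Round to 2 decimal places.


z = (X - mu) / sigma
= (92 - 82) / 9
= 10 / 9
= 1.11


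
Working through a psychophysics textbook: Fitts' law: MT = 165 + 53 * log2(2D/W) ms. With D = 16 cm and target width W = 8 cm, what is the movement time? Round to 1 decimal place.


MT = 165 + 53 * log2(2*16/8)
2D/W = 4.0
log2(4.0) = 2.0
MT = 165 + 53 * 2.0
= 271.0 ms


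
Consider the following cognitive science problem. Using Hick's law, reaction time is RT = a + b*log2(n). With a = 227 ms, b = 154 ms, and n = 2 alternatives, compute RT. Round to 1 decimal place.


RT = 227 + 154 * log2(2)
log2(2) = 1.0
RT = 227 + 154 * 1.0
= 227 + 154.0
= 381.0 ms


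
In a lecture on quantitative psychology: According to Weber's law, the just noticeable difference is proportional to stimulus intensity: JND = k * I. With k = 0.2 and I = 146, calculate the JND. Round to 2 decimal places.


JND = k * I
JND = 0.2 * 146
= 29.20


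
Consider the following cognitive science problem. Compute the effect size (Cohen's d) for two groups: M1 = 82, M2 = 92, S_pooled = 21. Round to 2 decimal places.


Cohen's d = (M1 - M2) / S_pooled
= (82 - 92) / 21
= -10 / 21
= -0.48


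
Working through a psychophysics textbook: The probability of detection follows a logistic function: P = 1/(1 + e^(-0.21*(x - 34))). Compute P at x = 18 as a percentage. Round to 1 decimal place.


P(x) = 1/(1 + e^(-0.21*(18 - 34)))
Exponent = -0.21 * -16 = 3.36
e^(3.36) = 28.789191
P = 1/(1 + 28.789191) = 0.033569
Percentage = 3.4


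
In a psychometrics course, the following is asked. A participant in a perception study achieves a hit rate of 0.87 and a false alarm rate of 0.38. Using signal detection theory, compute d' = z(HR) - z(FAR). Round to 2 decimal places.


d' = z(HR) - z(FAR)
z(0.87) = 1.1264
z(0.38) = -0.3055
d' = 1.1264 - -0.3055
= 1.43


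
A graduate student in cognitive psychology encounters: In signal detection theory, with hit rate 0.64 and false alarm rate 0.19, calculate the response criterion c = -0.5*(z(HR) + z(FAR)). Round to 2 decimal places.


c = -0.5 * (z(HR) + z(FAR))
z(0.64) = 0.3585
z(0.19) = -0.8779
c = -0.5 * (0.3585 + -0.8779)
= -0.5 * -0.5194
= 0.26


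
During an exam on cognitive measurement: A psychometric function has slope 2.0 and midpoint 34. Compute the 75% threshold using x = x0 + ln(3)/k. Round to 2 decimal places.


At P = 0.75: 0.75 = 1/(1 + e^(-k*(x-x0)))
Solving: e^(-k*(x-x0)) = 1/3
x = x0 + ln(3)/k
ln(3) = 1.0986
x = 34 + 1.0986/2.0
= 34 + 0.5493
= 34.55


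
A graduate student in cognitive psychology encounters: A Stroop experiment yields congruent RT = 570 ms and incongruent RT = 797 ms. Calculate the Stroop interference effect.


Stroop effect = RT(incongruent) - RT(congruent)
= 797 - 570
= 227 ms


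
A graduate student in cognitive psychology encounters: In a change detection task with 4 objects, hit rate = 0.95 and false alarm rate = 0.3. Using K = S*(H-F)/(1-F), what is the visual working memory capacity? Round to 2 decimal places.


K = S * (H - F) / (1 - F)
H - F = 0.65
1 - F = 0.7
K = 4 * 0.65 / 0.7
= 3.71


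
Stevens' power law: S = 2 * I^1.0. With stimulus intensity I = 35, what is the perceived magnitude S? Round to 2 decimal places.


S = 2 * 35^1.0
35^1.0 = 35.0
S = 2 * 35.0
= 70.00


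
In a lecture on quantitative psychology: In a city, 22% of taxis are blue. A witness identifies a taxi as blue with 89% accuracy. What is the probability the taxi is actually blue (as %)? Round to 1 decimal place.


P(blue | says blue) = P(says blue | blue)*P(blue) / [P(says blue | blue)*P(blue) + P(says blue | not blue)*P(not blue)]
Numerator = 0.89 * 0.22 = 0.1958
False identification = 0.11 * 0.78 = 0.0858
P = 0.1958 / (0.1958 + 0.0858)
= 0.1958 / 0.2816
As percentage = 69.5


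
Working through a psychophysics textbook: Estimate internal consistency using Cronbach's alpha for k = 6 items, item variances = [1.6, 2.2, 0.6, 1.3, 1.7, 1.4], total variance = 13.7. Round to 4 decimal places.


alpha = (k/(k-1)) * (1 - sum(s_i^2)/s_total^2)
sum(item variances) = 8.8
k/(k-1) = 6/5 = 1.2
1 - 8.8/13.7 = 1 - 0.642336 = 0.357664
alpha = 1.2 * 0.357664
= 0.4292


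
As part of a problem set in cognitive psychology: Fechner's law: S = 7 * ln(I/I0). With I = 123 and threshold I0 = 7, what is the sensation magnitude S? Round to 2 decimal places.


S = 7 * ln(123/7)
I/I0 = 17.571429
ln(17.571429) = 2.8663
S = 7 * 2.8663
= 20.06


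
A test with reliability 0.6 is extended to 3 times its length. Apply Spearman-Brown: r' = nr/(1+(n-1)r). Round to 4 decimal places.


r_new = n*r / (1 + (n-1)*r)
Numerator = 3 * 0.6 = 1.8
Denominator = 1 + 2 * 0.6 = 2.2
r_new = 1.8 / 2.2
= 0.8182


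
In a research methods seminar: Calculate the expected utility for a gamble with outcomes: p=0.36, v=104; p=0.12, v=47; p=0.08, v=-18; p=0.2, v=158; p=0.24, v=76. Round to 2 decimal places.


EU = sum(p_i * v_i)
0.36 * 104 = 37.44
0.12 * 47 = 5.64
0.08 * -18 = -1.44
0.2 * 158 = 31.6
0.24 * 76 = 18.24
EU = 37.44 + 5.64 + -1.44 + 31.6 + 18.24
= 91.48


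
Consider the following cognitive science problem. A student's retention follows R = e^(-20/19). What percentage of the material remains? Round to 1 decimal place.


R = e^(-t/S)
-t/S = -20/19 = -1.052632
R = e^(-1.052632) = 0.349018
Percentage = 0.349018 * 100
= 34.9


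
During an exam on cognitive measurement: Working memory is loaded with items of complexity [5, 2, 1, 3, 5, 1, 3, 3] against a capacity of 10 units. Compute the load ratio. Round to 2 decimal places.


Total complexity = 5 + 2 + 1 + 3 + 5 + 1 + 3 + 3 = 23
Load = total / capacity = 23 / 10
= 2.30


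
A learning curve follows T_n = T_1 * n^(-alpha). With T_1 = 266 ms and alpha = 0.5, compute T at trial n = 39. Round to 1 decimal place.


T_n = 266 * 39^(-0.5)
39^(-0.5) = 0.160128
T_n = 266 * 0.160128
= 42.6 ms


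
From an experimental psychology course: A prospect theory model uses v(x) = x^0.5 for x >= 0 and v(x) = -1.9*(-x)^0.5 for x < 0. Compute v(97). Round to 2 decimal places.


Since x = 97 >= 0, use v(x) = x^0.5
97^0.5 = 9.8489
v(97) = 9.85


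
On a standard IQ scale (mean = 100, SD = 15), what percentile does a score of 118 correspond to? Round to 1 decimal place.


z = (IQ - mean) / SD
z = (118 - 100) / 15 = 1.2
Percentile = Phi(1.2) * 100
Phi(1.2) = 0.88493
= 88.5


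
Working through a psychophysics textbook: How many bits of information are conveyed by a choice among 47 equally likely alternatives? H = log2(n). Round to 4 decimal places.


H = log2(n)
H = log2(47)
= 5.5546


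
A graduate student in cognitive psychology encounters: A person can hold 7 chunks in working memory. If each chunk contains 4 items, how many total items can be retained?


Total items = chunks * items_per_chunk
= 7 * 4
= 28


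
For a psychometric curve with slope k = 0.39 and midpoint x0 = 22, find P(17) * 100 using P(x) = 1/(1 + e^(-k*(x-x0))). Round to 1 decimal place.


P(x) = 1/(1 + e^(-0.39*(17 - 22)))
Exponent = -0.39 * -5 = 1.95
e^(1.95) = 7.028688
P = 1/(1 + 7.028688) = 0.124553
Percentage = 12.5


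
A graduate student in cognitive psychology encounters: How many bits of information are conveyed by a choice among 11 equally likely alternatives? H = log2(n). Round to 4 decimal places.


H = log2(n)
H = log2(11)
= 3.4594


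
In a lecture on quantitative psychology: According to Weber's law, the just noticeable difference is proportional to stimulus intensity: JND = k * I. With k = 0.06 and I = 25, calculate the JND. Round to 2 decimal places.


JND = k * I
JND = 0.06 * 25
= 1.50


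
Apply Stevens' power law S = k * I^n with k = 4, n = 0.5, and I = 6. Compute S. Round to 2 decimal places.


S = 4 * 6^0.5
6^0.5 = 2.4495
S = 4 * 2.4495
= 9.80


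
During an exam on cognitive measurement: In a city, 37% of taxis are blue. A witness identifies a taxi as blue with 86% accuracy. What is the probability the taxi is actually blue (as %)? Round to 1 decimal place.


P(blue | says blue) = P(says blue | blue)*P(blue) / [P(says blue | blue)*P(blue) + P(says blue | not blue)*P(not blue)]
Numerator = 0.86 * 0.37 = 0.3182
False identification = 0.14 * 0.63 = 0.0882
P = 0.3182 / (0.3182 + 0.0882)
= 0.3182 / 0.4064
As percentage = 78.3


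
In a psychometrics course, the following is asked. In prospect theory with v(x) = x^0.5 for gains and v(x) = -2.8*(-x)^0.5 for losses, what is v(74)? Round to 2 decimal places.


Since x = 74 >= 0, use v(x) = x^0.5
74^0.5 = 8.6023
v(74) = 8.60


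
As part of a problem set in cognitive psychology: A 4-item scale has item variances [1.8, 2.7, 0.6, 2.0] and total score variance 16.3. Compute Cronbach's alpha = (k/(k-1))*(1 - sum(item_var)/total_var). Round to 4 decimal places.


alpha = (k/(k-1)) * (1 - sum(s_i^2)/s_total^2)
sum(item variances) = 7.1
k/(k-1) = 4/3 = 1.333333
1 - 7.1/16.3 = 1 - 0.435583 = 0.564417
alpha = 1.333333 * 0.564417
= 0.7526


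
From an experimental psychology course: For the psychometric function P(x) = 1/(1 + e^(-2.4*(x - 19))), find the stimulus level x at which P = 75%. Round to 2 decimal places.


At P = 0.75: 0.75 = 1/(1 + e^(-k*(x-x0)))
Solving: e^(-k*(x-x0)) = 1/3
x = x0 + ln(3)/k
ln(3) = 1.0986
x = 19 + 1.0986/2.4
= 19 + 0.4578
= 19.46


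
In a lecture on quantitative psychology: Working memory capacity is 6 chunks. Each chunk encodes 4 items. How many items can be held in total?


Total items = chunks * items_per_chunk
= 6 * 4
= 24


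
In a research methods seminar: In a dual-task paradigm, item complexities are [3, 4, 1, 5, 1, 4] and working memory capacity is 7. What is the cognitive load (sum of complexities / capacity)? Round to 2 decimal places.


Total complexity = 3 + 4 + 1 + 5 + 1 + 4 = 18
Load = total / capacity = 18 / 7
= 2.57


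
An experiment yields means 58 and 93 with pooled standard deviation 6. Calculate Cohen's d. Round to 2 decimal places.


Cohen's d = (M1 - M2) / S_pooled
= (58 - 93) / 6
= -35 / 6
= -5.83


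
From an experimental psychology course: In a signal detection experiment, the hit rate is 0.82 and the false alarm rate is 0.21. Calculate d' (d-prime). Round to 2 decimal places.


d' = z(HR) - z(FAR)
z(0.82) = 0.9154
z(0.21) = -0.8064
d' = 0.9154 - -0.8064
= 1.72


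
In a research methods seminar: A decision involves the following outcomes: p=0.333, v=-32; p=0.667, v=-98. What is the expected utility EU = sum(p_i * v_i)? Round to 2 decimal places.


EU = sum(p_i * v_i)
0.333 * -32 = -10.656
0.667 * -98 = -65.366
EU = -10.656 + -65.366
= -76.02


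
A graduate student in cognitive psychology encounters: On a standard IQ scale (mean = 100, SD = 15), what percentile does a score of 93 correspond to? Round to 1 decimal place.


z = (IQ - mean) / SD
z = (93 - 100) / 15 = -0.4667
Percentile = Phi(-0.4667) * 100
Phi(-0.4667) = 0.320357
= 32.0


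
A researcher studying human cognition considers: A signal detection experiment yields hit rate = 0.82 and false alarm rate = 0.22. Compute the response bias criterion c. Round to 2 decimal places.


c = -0.5 * (z(HR) + z(FAR))
z(0.82) = 0.9154
z(0.22) = -0.7722
c = -0.5 * (0.9154 + -0.7722)
= -0.5 * 0.1432
= -0.07


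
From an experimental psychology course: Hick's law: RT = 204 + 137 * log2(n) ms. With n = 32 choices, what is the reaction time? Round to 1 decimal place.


RT = 204 + 137 * log2(32)
log2(32) = 5.0
RT = 204 + 137 * 5.0
= 204 + 685.0
= 889.0 ms


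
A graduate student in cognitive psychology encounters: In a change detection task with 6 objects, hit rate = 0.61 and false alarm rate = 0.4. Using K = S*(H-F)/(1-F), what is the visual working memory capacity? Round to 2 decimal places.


K = S * (H - F) / (1 - F)
H - F = 0.21
1 - F = 0.6
K = 6 * 0.21 / 0.6
= 2.10


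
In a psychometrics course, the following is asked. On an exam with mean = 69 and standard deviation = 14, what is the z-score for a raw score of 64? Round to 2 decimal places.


z = (X - mu) / sigma
= (64 - 69) / 14
= -5 / 14
= -0.36


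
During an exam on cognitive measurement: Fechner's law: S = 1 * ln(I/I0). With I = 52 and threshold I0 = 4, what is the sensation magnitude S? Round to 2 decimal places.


S = 1 * ln(52/4)
I/I0 = 13.0
ln(13.0) = 2.5649
S = 1 * 2.5649
= 2.56


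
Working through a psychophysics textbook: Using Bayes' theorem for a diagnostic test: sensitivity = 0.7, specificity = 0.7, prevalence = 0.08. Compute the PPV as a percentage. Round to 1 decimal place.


PPV = (sens * prev) / (sens * prev + (1-spec) * (1-prev))
Numerator = 0.7 * 0.08 = 0.056
P(positive and no disease) = (1 - spec) * (1 - prev) = (1 - 0.7) * (1 - 0.08) = 0.276
Denominator = 0.056 + 0.276 = 0.332
PPV = 0.056 / 0.332 = 0.168675
As percentage = 16.9


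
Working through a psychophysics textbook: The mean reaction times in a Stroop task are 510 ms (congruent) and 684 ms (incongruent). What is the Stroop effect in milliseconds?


Stroop effect = RT(incongruent) - RT(congruent)
= 684 - 510
= 174 ms


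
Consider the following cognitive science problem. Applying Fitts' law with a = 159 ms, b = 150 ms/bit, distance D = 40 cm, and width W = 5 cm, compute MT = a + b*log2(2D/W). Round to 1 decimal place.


MT = 159 + 150 * log2(2*40/5)
2D/W = 16.0
log2(16.0) = 4.0
MT = 159 + 150 * 4.0
= 759.0 ms


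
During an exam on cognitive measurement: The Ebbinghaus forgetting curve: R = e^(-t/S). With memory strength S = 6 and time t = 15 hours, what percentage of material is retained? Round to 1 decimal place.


R = e^(-t/S)
-t/S = -15/6 = -2.5
R = e^(-2.5) = 0.082085
Percentage = 0.082085 * 100
= 8.2


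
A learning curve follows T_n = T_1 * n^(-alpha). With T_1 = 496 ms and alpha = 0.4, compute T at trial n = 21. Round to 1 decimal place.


T_n = 496 * 21^(-0.4)
21^(-0.4) = 0.295878
T_n = 496 * 0.295878
= 146.8 ms


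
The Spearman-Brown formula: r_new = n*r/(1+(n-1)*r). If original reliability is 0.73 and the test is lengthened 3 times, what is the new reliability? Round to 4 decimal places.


r_new = n*r / (1 + (n-1)*r)
Numerator = 3 * 0.73 = 2.19
Denominator = 1 + 2 * 0.73 = 2.46
r_new = 2.19 / 2.46
= 0.8902


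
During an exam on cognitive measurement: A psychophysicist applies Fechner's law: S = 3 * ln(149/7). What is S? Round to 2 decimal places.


S = 3 * ln(149/7)
I/I0 = 21.285714
ln(21.285714) = 3.058
S = 3 * 3.058
= 9.17


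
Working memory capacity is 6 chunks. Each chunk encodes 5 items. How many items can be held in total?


Total items = chunks * items_per_chunk
= 6 * 5
= 30


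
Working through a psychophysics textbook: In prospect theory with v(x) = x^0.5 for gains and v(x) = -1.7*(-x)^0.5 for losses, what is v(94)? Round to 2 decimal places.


Since x = 94 >= 0, use v(x) = x^0.5
94^0.5 = 9.6954
v(94) = 9.70


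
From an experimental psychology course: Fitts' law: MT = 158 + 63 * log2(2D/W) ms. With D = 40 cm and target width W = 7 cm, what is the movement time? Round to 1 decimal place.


MT = 158 + 63 * log2(2*40/7)
2D/W = 11.428571
log2(11.428571) = 3.5146
MT = 158 + 63 * 3.5146
= 379.4 ms


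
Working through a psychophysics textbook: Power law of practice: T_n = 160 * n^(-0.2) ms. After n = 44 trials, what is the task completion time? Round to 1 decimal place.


T_n = 160 * 44^(-0.2)
44^(-0.2) = 0.469148
T_n = 160 * 0.469148
= 75.1 ms


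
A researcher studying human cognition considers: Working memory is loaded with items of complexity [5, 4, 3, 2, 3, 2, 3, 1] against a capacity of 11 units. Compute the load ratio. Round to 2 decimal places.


Total complexity = 5 + 4 + 3 + 2 + 3 + 2 + 3 + 1 = 23
Load = total / capacity = 23 / 11
= 2.09


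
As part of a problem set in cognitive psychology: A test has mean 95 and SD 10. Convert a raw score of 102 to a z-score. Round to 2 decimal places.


z = (X - mu) / sigma
= (102 - 95) / 10
= 7 / 10
= 0.70


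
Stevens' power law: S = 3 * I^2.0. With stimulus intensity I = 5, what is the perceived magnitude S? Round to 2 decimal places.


S = 3 * 5^2.0
5^2.0 = 25.0
S = 3 * 25.0
= 75.00


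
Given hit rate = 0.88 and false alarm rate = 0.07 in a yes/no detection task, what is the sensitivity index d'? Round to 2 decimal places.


d' = z(HR) - z(FAR)
z(0.88) = 1.175
z(0.07) = -1.4758
d' = 1.175 - -1.4758
= 2.65


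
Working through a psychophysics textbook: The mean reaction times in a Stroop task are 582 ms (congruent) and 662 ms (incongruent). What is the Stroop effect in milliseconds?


Stroop effect = RT(incongruent) - RT(congruent)
= 662 - 582
= 80 ms


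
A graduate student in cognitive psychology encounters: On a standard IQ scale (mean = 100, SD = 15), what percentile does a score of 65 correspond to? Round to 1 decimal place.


z = (IQ - mean) / SD
z = (65 - 100) / 15 = -2.3333
Percentile = Phi(-2.3333) * 100
Phi(-2.3333) = 0.009816
= 1.0


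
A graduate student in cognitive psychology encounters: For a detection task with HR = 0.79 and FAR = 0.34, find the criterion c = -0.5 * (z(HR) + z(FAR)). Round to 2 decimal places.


c = -0.5 * (z(HR) + z(FAR))
z(0.79) = 0.8064
z(0.34) = -0.4125
c = -0.5 * (0.8064 + -0.4125)
= -0.5 * 0.3939
= -0.20


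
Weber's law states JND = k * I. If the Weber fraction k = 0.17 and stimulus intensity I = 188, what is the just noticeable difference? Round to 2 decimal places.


JND = k * I
JND = 0.17 * 188
= 31.96


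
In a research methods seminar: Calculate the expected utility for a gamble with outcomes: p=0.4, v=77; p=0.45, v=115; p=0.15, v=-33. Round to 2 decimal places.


EU = sum(p_i * v_i)
0.4 * 77 = 30.8
0.45 * 115 = 51.75
0.15 * -33 = -4.95
EU = 30.8 + 51.75 + -4.95
= 77.60


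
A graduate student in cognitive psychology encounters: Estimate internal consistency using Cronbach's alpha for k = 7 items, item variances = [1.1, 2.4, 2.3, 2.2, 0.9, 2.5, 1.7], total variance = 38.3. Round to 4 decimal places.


alpha = (k/(k-1)) * (1 - sum(s_i^2)/s_total^2)
sum(item variances) = 13.1
k/(k-1) = 7/6 = 1.166667
1 - 13.1/38.3 = 1 - 0.342037 = 0.657963
alpha = 1.166667 * 0.657963
= 0.7676


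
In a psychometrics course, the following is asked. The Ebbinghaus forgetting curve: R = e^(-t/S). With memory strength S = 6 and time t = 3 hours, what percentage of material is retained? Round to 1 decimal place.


R = e^(-t/S)
-t/S = -3/6 = -0.5
R = e^(-0.5) = 0.606531
Percentage = 0.606531 * 100
= 60.7


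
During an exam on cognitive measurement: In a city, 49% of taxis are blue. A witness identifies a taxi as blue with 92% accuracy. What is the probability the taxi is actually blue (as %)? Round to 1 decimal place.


P(blue | says blue) = P(says blue | blue)*P(blue) / [P(says blue | blue)*P(blue) + P(says blue | not blue)*P(not blue)]
Numerator = 0.92 * 0.49 = 0.4508
False identification = 0.08 * 0.51 = 0.0408
P = 0.4508 / (0.4508 + 0.0408)
= 0.4508 / 0.4916
As percentage = 91.7


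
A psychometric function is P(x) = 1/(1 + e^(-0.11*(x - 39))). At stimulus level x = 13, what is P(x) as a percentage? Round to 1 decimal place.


P(x) = 1/(1 + e^(-0.11*(13 - 39)))
Exponent = -0.11 * -26 = 2.86
e^(2.86) = 17.461527
P = 1/(1 + 17.461527) = 0.054167
Percentage = 5.4


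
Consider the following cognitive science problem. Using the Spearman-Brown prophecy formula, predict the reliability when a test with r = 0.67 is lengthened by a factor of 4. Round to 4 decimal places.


r_new = n*r / (1 + (n-1)*r)
Numerator = 4 * 0.67 = 2.68
Denominator = 1 + 3 * 0.67 = 3.01
r_new = 2.68 / 3.01
= 0.8904


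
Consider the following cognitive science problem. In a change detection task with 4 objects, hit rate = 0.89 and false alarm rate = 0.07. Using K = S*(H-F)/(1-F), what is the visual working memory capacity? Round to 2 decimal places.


K = S * (H - F) / (1 - F)
H - F = 0.82
1 - F = 0.93
K = 4 * 0.82 / 0.93
= 3.53


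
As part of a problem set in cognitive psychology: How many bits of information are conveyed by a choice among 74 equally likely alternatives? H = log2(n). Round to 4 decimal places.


H = log2(n)
H = log2(74)
= 6.2095


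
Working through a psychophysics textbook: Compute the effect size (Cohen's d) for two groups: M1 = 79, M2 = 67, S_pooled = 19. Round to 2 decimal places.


Cohen's d = (M1 - M2) / S_pooled
= (79 - 67) / 19
= 12 / 19
= 0.63


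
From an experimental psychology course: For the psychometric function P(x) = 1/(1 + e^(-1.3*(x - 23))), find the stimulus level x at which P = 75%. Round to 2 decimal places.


At P = 0.75: 0.75 = 1/(1 + e^(-k*(x-x0)))
Solving: e^(-k*(x-x0)) = 1/3
x = x0 + ln(3)/k
ln(3) = 1.0986
x = 23 + 1.0986/1.3
= 23 + 0.8451
= 23.85


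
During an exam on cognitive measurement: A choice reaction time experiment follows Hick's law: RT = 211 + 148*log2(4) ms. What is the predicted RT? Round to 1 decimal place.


RT = 211 + 148 * log2(4)
log2(4) = 2.0
RT = 211 + 148 * 2.0
= 211 + 296.0
= 507.0 ms


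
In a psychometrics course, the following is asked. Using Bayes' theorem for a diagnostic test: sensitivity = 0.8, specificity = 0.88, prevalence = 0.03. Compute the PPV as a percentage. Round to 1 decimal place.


PPV = (sens * prev) / (sens * prev + (1-spec) * (1-prev))
Numerator = 0.8 * 0.03 = 0.024
P(positive and no disease) = (1 - spec) * (1 - prev) = (1 - 0.88) * (1 - 0.03) = 0.1164
Denominator = 0.024 + 0.1164 = 0.1404
PPV = 0.024 / 0.1404 = 0.17094
As percentage = 17.1


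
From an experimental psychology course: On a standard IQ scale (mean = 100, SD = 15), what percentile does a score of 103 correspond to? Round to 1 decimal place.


z = (IQ - mean) / SD
z = (103 - 100) / 15 = 0.2
Percentile = Phi(0.2) * 100
Phi(0.2) = 0.57926
= 57.9


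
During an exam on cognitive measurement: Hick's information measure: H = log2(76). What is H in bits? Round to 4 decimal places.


H = log2(n)
H = log2(76)
= 6.2479


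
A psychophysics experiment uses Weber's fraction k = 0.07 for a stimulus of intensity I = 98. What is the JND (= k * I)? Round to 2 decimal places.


JND = k * I
JND = 0.07 * 98
= 6.86


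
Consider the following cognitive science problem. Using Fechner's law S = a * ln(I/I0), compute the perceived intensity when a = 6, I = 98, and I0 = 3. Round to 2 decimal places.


S = 6 * ln(98/3)
I/I0 = 32.666667
ln(32.666667) = 3.4864
S = 6 * 3.4864
= 20.92
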